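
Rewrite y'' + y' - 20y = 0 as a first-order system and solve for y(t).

Let x_1 = y, x_2 = y'. Then x_1' = x_2 and x_2' = 20x_1 - x_2.
A = [[0,1],[20,-1]]; det(A-λI) = λ^2 + λ - 20.
Eigenvalues λ = -5, 4 with eigenvectors (1,-5), (1,4).

y(t) = K_1e^(-5t) + K_2e^(4t)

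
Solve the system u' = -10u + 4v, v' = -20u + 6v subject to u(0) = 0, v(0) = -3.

Coefficient matrix A = [[-10, 4], [-20, 6]].
Characteristic polynomial det(A - λI) = λ^2 + 4λ + 20 = 0.
Eigenvalues λ = -2 ± 4i (complex conjugate pair).
For λ=-2+4i: an eigenvector is (-1,-2) - i(0,1) = (-1, -2 - i).
A real fundamental pair from Re and Im of e^((-2+4i)t)v: X_1 = e^(-2t)(cos(4t)·(-1,-2) + sin(4t)·(0,1)), X_2 = e^(-2t)(sin(4t)·(-1,-2) - cos(4t)·(0,1)).
General solution: K_1X_1 + K_2X_2.
Applying u(0)=0, v(0)=-3 gives K_1=0, K_2=3.

u(t) = -3e^(-2t)sin(4t), v(t) = -6e^(-2t)sin(4t) - 3e^(-2t)cos(4t)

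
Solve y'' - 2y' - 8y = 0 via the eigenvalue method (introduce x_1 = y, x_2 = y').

y(t) = c_1e^(-2t) + c_2e^(4t)

Let x_1 = y, x_2 = y'. Then x_1' = x_2 and x_2' = 8x_1 + 2x_2.
A = [[0,1],[8,2]]; det(A-λI) = λ^2 - 2λ - 8.
Eigenvalues λ = -2, 4 with eigenvectors (1,-2), (1,4).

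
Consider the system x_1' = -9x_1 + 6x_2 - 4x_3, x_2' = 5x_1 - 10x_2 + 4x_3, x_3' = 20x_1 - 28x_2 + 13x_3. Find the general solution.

x_1(t) = -c_1e^(t) - c_2e^(-3t) + 2c_3e^(-4t), x_2(t) = c_1e^(t) + c_2e^(-3t) - c_3e^(-4t), x_3(t) = 4c_1e^(t) + 3c_2e^(-3t) - 4c_3e^(-4t)

Coefficient matrix A = [[-9, 6, -4], [5, -10, 4], [20, -28, 13]].
det(A - λI) = 0 gives eigenvalues λ = 1, -3, -4.
For λ=1: eigenvector (-1,1,4).
For λ=-3: eigenvector (-1,1,3).
For λ=-4: eigenvector (2,-1,-4).
General solution: c_1e^(t)(-1,1,4) + c_2e^(-3t)(-1,1,3) + c_3e^(-4t)(2,-1,-4).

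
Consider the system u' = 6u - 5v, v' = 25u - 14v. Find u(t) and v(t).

Coefficient matrix A = [[6, -5], [25, -14]].
Characteristic polynomial det(A - λI) = λ^2 + 8λ + 41 = 0.
Eigenvalues λ = -4 ± 5i (complex conjugate pair).
For λ=-4+5i: an eigenvector is (-1,-2) - i(0,-1) = (-1, -2 + i).
A real fundamental pair from Re and Im of e^((-4+5i)t)v: X_1 = e^(-4t)(cos(5t)·(-1,-2) + sin(5t)·(0,-1)), X_2 = e^(-4t)(sin(5t)·(-1,-2) - cos(5t)·(0,-1)).
General solution: K_1X_1 + K_2X_2.

u(t) = -K_1e^(-4t)cos(5t) - K_2e^(-4t)sin(5t), v(t) = -K_1e^(-4t)sin(5t) - 2K_1e^(-4t)cos(5t) - 2K_2e^(-4t)sin(5t) + K_2e^(-4t)cos(5t)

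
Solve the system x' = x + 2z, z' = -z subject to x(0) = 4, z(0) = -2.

Coefficient matrix A = [[1, 2], [0, -1]].
Characteristic polynomial det(A - λI) = λ^2 - 1 = 0.
Eigenvalues λ = 1, -1.
For λ=1: (A-λI) row 1 is [0, 2], so an eigenvector is (-1, 0).
For λ=-1: (A-λI) row 1 is [2, 2], so an eigenvector is (1, -1).
General solution: K_1e^(t)(-1,0) + K_2e^(-t)(1,-1).
Applying x(0)=4, z(0)=-2 gives K_1=-2, K_2=2.

x(t) = 2e^(t) + 2e^(-t), z(t) = -2e^(-t)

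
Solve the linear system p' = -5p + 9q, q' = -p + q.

p(t) = 3K_1e^(-2t) + 3K_2te^(-2t) + 2K_2e^(-2t), q(t) = K_1e^(-2t) + K_2te^(-2t) + K_2e^(-2t)

Coefficient matrix A = [[-5, 9], [-1, 1]].
Characteristic polynomial det(A - λI) = λ^2 + 4λ + 4 = 0.
Single eigenvalue λ = -2 with algebraic multiplicity 2.
Eigenvector v = (3,1); generalized eigenvector w with (A-λI)w=v is (2,1).
General solution: e^(-2t)[K_1·v + K_2·(t·v + w)].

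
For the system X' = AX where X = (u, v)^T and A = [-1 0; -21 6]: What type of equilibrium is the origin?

saddle

A = [[-1,0],[-21,6]]; det(A-λI) = λ^2 - 5λ - 6.
λ = 6, -1: opposite signs.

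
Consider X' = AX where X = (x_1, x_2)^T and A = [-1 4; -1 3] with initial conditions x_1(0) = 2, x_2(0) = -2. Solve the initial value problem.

Coefficient matrix A = [[-1, 4], [-1, 3]].
Characteristic polynomial det(A - λI) = λ^2 - 2λ + 1 = 0.
Single eigenvalue λ = 1 with algebraic multiplicity 2.
Eigenvector v = (-2,-1); generalized eigenvector w with (A-λI)w=v is (-1,-1).
General solution: e^(t)[C_1·v + C_2·(t·v + w)].
Applying x_1(0)=2, x_2(0)=-2 gives C_1=-4, C_2=6.

x_1(t) = -12te^(t) + 2e^(t), x_2(t) = -6te^(t) - 2e^(t)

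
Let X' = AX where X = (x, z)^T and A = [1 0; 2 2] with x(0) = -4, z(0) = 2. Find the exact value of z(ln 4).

A = [[1,0],[2,2]]; eigenvalues λ = 1, 2.
Eigenvectors: (-1,2) for λ=1, (0,-1) for λ=2.
From the initial condition, c_1 = 4, c_2 = 6.
z(ln 4) = (4)(4^1)(2) + (6)(4^2)(-1) = -64.

-64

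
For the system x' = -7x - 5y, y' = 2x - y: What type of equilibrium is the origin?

stable spiral

A = [[-7,-5],[2,-1]]; det(A-λI) = λ^2 + 8λ + 17.
λ = -4 ± i: negative real part.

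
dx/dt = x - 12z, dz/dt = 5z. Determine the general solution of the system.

x(t) = -3c_1e^(5t) + c_2e^(t), z(t) = c_1e^(5t)

Coefficient matrix A = [[1, -12], [0, 5]].
Characteristic polynomial det(A - λI) = λ^2 - 6λ + 5 = 0.
Eigenvalues λ = 5, 1.
For λ=5: (A-λI) row 1 is [-4, -12], so an eigenvector is (-3, 1).
For λ=1: (A-λI) row 1 is [0, -12], so an eigenvector is (1, 0).
General solution: c_1e^(5t)(-3,1) + c_2e^(t)(1,0).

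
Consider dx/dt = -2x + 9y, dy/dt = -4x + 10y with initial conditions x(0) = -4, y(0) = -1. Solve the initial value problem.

x(t) = 15te^(4t) - 4e^(4t), y(t) = 10te^(4t) - e^(4t)

Coefficient matrix A = [[-2, 9], [-4, 10]].
Characteristic polynomial det(A - λI) = λ^2 - 8λ + 16 = 0.
Single eigenvalue λ = 4 with algebraic multiplicity 2.
Eigenvector v = (3,2); generalized eigenvector w with (A-λI)w=v is (1,1).
General solution: e^(4t)[K_1·v + K_2·(t·v + w)].
Applying x(0)=-4, y(0)=-1 gives K_1=-3, K_2=5.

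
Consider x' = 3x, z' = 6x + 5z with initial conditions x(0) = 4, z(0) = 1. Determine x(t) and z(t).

Coefficient matrix A = [[3, 0], [6, 5]].
Characteristic polynomial det(A - λI) = λ^2 - 8λ + 15 = 0.
Eigenvalues λ = 5, 3.
For λ=5: (A-λI) row 1 is [-2, 0], so an eigenvector is (0, -1).
For λ=3: (A-λI) row 2 is [6, 2], so an eigenvector is (1, -3).
General solution: c_1e^(5t)(0,-1) + c_2e^(3t)(1,-3).
Applying x(0)=4, z(0)=1 gives c_1=-13, c_2=4.

x(t) = 4e^(3t), z(t) = 13e^(5t) - 12e^(3t)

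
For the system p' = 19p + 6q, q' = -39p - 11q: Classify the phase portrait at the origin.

unstable spiral

A = [[19,6],[-39,-11]]; det(A-λI) = λ^2 - 8λ + 25.
λ = 4 ± 3i: positive real part.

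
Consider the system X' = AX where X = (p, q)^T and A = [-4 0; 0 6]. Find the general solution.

Coefficient matrix A = [[-4, 0], [0, 6]].
Characteristic polynomial det(A - λI) = λ^2 - 2λ - 24 = 0.
Eigenvalues λ = 6, -4.
For λ=6: (A-λI) row 1 is [-10, 0], so an eigenvector is (0, -1).
For λ=-4: (A-λI) row 2 is [0, 10], so an eigenvector is (1, 0).
General solution: c_1e^(6t)(0,-1) + c_2e^(-4t)(1,0).

p(t) = c_2e^(-4t), q(t) = -c_1e^(6t)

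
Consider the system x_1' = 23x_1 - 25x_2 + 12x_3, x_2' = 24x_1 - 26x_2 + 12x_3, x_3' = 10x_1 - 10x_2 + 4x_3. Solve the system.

x_1(t) = C_1e^(-t) + C_2e^(-2t) + 2C_3e^(4t), x_2(t) = C_2e^(-2t) + 2C_3e^(4t), x_3(t) = -2C_1e^(-t) + C_3e^(4t)

Coefficient matrix A = [[23, -25, 12], [24, -26, 12], [10, -10, 4]].
det(A - λI) = 0 gives eigenvalues λ = -1, -2, 4.
For λ=-1: eigenvector (1,0,-2).
For λ=-2: eigenvector (1,1,0).
For λ=4: eigenvector (2,2,1).
General solution: C_1e^(-t)(1,0,-2) + C_2e^(-2t)(1,1,0) + C_3e^(4t)(2,2,1).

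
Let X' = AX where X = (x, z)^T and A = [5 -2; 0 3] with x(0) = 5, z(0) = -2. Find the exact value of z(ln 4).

A = [[5,-2],[0,3]]; eigenvalues λ = 5, 3.
Eigenvectors: (-1,0) for λ=5, (1,1) for λ=3.
From the initial condition, c_1 = -7, c_2 = -2.
z(ln 4) = (-7)(4^5)(0) + (-2)(4^3)(1) = -128.

-128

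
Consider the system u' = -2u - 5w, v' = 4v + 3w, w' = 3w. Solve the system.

Coefficient matrix A = [[-2, 0, -5], [0, 4, 3], [0, 0, 3]].
det(A - λI) = 0 gives eigenvalues λ = 3, 4, -2.
For λ=3: eigenvector (1,3,-1).
For λ=4: eigenvector (0,1,0).
For λ=-2: eigenvector (1,0,0).
General solution: c_1e^(3t)(1,3,-1) + c_2e^(4t)(0,1,0) + c_3e^(-2t)(1,0,0).

u(t) = c_1e^(3t) + c_3e^(-2t), v(t) = 3c_1e^(3t) + c_2e^(4t), w(t) = -c_1e^(3t)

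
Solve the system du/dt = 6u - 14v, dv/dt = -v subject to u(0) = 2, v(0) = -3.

Coefficient matrix A = [[6, -14], [0, -1]].
Characteristic polynomial det(A - λI) = λ^2 - 5λ - 6 = 0.
Eigenvalues λ = -1, 6.
For λ=-1: (A-λI) row 1 is [7, -14], so an eigenvector is (-2, -1).
For λ=6: (A-λI) row 1 is [0, -14], so an eigenvector is (1, 0).
General solution: K_1e^(-t)(-2,-1) + K_2e^(6t)(1,0).
Applying u(0)=2, v(0)=-3 gives K_1=3, K_2=8.

u(t) = 8e^(6t) - 6e^(-t), v(t) = -3e^(-t)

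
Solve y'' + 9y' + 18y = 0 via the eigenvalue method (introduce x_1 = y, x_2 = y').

y(t) = c_1e^(-3t) + c_2e^(-6t)

Let x_1 = y, x_2 = y'. Then x_1' = x_2 and x_2' = -18x_1 - 9x_2.
A = [[0,1],[-18,-9]]; det(A-λI) = λ^2 + 9λ + 18.
Eigenvalues λ = -3, -6 with eigenvectors (1,-3), (1,-6).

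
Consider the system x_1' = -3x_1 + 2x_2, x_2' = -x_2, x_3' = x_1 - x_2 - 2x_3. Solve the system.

x_1(t) = c_1e^(-3t) + c_3e^(-t), x_2(t) = c_3e^(-t), x_3(t) = -c_1e^(-3t) + c_2e^(-2t)

Coefficient matrix A = [[-3, 2, 0], [0, -1, 0], [1, -1, -2]].
det(A - λI) = 0 gives eigenvalues λ = -3, -2, -1.
For λ=-3: eigenvector (1,0,-1).
For λ=-2: eigenvector (0,0,1).
For λ=-1: eigenvector (1,1,0).
General solution: c_1e^(-3t)(1,0,-1) + c_2e^(-2t)(0,0,1) + c_3e^(-t)(1,1,0).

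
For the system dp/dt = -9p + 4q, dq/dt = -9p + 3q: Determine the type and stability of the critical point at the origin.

stable improper node

A = [[-9,4],[-9,3]]; det(A-λI) = λ^2 + 6λ + 9.
repeated λ = -3 with a single eigenvector.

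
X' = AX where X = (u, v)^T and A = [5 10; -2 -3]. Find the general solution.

u(t) = -2K_1e^(t)sin(2t) - K_1e^(t)cos(2t) - K_2e^(t)sin(2t) + 2K_2e^(t)cos(2t), v(t) = K_1e^(t)sin(2t) - K_2e^(t)cos(2t)

Coefficient matrix A = [[5, 10], [-2, -3]].
Characteristic polynomial det(A - λI) = λ^2 - 2λ + 5 = 0.
Eigenvalues λ = 1 ± 2i (complex conjugate pair).
For λ=1+2i: an eigenvector is (-1,0) - i(-2,1) = (-1 + 2i, 0 - i).
A real fundamental pair from Re and Im of e^((1+2i)t)v: X_1 = e^(t)(cos(2t)·(-1,0) + sin(2t)·(-2,1)), X_2 = e^(t)(sin(2t)·(-1,0) - cos(2t)·(-2,1)).
General solution: K_1X_1 + K_2X_2.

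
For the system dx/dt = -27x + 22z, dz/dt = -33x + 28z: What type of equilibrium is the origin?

A = [[-27,22],[-33,28]]; det(A-λI) = λ^2 - λ - 30.
λ = -5, 6: opposite signs.

saddle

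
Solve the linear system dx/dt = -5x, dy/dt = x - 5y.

Coefficient matrix A = [[-5, 0], [1, -5]].
Characteristic polynomial det(A - λI) = λ^2 + 10λ + 25 = 0.
Single eigenvalue λ = -5 with algebraic multiplicity 2.
Eigenvector v = (0,-1); generalized eigenvector w with (A-λI)w=v is (-1,2).
General solution: e^(-5t)[C_1·v + C_2·(t·v + w)].

x(t) = -C_2e^(-5t), y(t) = -C_1e^(-5t) - C_2te^(-5t) + 2C_2e^(-5t)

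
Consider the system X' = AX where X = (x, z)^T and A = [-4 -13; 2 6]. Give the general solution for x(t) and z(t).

Coefficient matrix A = [[-4, -13], [2, 6]].
Characteristic polynomial det(A - λI) = λ^2 - 2λ + 2 = 0.
Eigenvalues λ = 1 ± i (complex conjugate pair).
For λ=1+i: an eigenvector is (3,-1) - i(-2,1) = (3 + 2i, -1 - i).
A real fundamental pair from Re and Im of e^((1+i)t)v: X_1 = e^(t)(cos(t)·(3,-1) + sin(t)·(-2,1)), X_2 = e^(t)(sin(t)·(3,-1) - cos(t)·(-2,1)).
General solution: K_1X_1 + K_2X_2.

x(t) = -2K_1e^(t)sin(t) + 3K_1e^(t)cos(t) + 3K_2e^(t)sin(t) + 2K_2e^(t)cos(t), z(t) = K_1e^(t)sin(t) - K_1e^(t)cos(t) - K_2e^(t)sin(t) - K_2e^(t)cos(t)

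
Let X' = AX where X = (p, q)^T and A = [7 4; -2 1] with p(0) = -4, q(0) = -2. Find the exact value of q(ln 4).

A = [[7,4],[-2,1]]; eigenvalues λ = 5, 3.
Eigenvectors: (2,-1) for λ=5, (1,-1) for λ=3.
From the initial condition, c_1 = -6, c_2 = 8.
q(ln 4) = (-6)(4^5)(-1) + (8)(4^3)(-1) = 5632.

5632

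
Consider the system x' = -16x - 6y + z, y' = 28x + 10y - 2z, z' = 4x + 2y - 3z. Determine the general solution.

Coefficient matrix A = [[-16, -6, 1], [28, 10, -2], [4, 2, -3]].
det(A - λI) = 0 gives eigenvalues λ = -4, -2, -3.
For λ=-4: eigenvector (1,-2,0).
For λ=-2: eigenvector (-2,5,2).
For λ=-3: eigenvector (1,-2,1).
General solution: c_1e^(-4t)(1,-2,0) + c_2e^(-2t)(-2,5,2) + c_3e^(-3t)(1,-2,1).

x(t) = c_1e^(-4t) - 2c_2e^(-2t) + c_3e^(-3t), y(t) = -2c_1e^(-4t) + 5c_2e^(-2t) - 2c_3e^(-3t), z(t) = 2c_2e^(-2t) + c_3e^(-3t)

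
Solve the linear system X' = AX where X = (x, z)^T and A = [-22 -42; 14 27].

x(t) = 2C_1e^(-t) - 3C_2e^(6t), z(t) = -C_1e^(-t) + 2C_2e^(6t)

Coefficient matrix A = [[-22, -42], [14, 27]].
Characteristic polynomial det(A - λI) = λ^2 - 5λ - 6 = 0.
Eigenvalues λ = -1, 6.
For λ=-1: (A-λI) row 1 is [-21, -42], so an eigenvector is (2, -1).
For λ=6: (A-λI) row 1 is [-28, -42], so an eigenvector is (-3, 2).
General solution: C_1e^(-t)(2,-1) + C_2e^(6t)(-3,2).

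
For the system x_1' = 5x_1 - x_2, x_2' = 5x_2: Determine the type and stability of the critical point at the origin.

A = [[5,-1],[0,5]]; det(A-λI) = λ^2 - 10λ + 25.
repeated λ = 5 with a single eigenvector.

unstable improper node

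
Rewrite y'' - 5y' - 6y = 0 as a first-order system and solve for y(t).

y(t) = K_1e^(6t) + K_2e^(-t)

Let x_1 = y, x_2 = y'. Then x_1' = x_2 and x_2' = 6x_1 + 5x_2.
A = [[0,1],[6,5]]; det(A-λI) = λ^2 - 5λ - 6.
Eigenvalues λ = 6, -1 with eigenvectors (1,6), (1,-1).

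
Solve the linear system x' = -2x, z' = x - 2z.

Coefficient matrix A = [[-2, 0], [1, -2]].
Characteristic polynomial det(A - λI) = λ^2 + 4λ + 4 = 0.
Single eigenvalue λ = -2 with algebraic multiplicity 2.
Eigenvector v = (0,1); generalized eigenvector w with (A-λI)w=v is (1,-2).
General solution: e^(-2t)[c_1·v + c_2·(t·v + w)].

x(t) = c_2e^(-2t), z(t) = c_1e^(-2t) + c_2te^(-2t) - 2c_2e^(-2t)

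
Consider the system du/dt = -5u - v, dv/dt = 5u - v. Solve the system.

Coefficient matrix A = [[-5, -1], [5, -1]].
Characteristic polynomial det(A - λI) = λ^2 + 6λ + 10 = 0.
Eigenvalues λ = -3 ± i (complex conjugate pair).
For λ=-3+i: an eigenvector is (1,-2) - i(0,1) = (1, -2 - i).
A real fundamental pair from Re and Im of e^((-3+i)t)v: X_1 = e^(-3t)(cos(t)·(1,-2) + sin(t)·(0,1)), X_2 = e^(-3t)(sin(t)·(1,-2) - cos(t)·(0,1)).
General solution: c_1X_1 + c_2X_2.

u(t) = c_1e^(-3t)cos(t) + c_2e^(-3t)sin(t), v(t) = c_1e^(-3t)sin(t) - 2c_1e^(-3t)cos(t) - 2c_2e^(-3t)sin(t) - c_2e^(-3t)cos(t)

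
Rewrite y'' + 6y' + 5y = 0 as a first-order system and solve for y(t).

Let x_1 = y, x_2 = y'. Then x_1' = x_2 and x_2' = -5x_1 - 6x_2.
A = [[0,1],[-5,-6]]; det(A-λI) = λ^2 + 6λ + 5.
Eigenvalues λ = -5, -1 with eigenvectors (1,-5), (1,-1).

y(t) = c_1e^(-5t) + c_2e^(-t)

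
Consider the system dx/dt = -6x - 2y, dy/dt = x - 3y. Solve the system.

x(t) = -C_1e^(-4t) + 2C_2e^(-5t), y(t) = C_1e^(-4t) - C_2e^(-5t)

Coefficient matrix A = [[-6, -2], [1, -3]].
Characteristic polynomial det(A - λI) = λ^2 + 9λ + 20 = 0.
Eigenvalues λ = -4, -5.
For λ=-4: (A-λI) row 1 is [-2, -2], so an eigenvector is (-1, 1).
For λ=-5: (A-λI) row 1 is [-1, -2], so an eigenvector is (2, -1).
General solution: C_1e^(-4t)(-1,1) + C_2e^(-5t)(2,-1).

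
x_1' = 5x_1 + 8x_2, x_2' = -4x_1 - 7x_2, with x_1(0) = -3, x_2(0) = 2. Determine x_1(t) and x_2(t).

Coefficient matrix A = [[5, 8], [-4, -7]].
Characteristic polynomial det(A - λI) = λ^2 + 2λ - 3 = 0.
Eigenvalues λ = 1, -3.
For λ=1: (A-λI) row 1 is [4, 8], so an eigenvector is (2, -1).
For λ=-3: (A-λI) row 1 is [8, 8], so an eigenvector is (-1, 1).
General solution: C_1e^(t)(2,-1) + C_2e^(-3t)(-1,1).
Applying x_1(0)=-3, x_2(0)=2 gives C_1=-1, C_2=1.

x_1(t) = -2e^(t) - e^(-3t), x_2(t) = e^(t) + e^(-3t)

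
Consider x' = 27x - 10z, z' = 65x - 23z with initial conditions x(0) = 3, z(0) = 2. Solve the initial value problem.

Coefficient matrix A = [[27, -10], [65, -23]].
Characteristic polynomial det(A - λI) = λ^2 - 4λ + 29 = 0.
Eigenvalues λ = 2 ± 5i (complex conjugate pair).
For λ=2+5i: an eigenvector is (-1,-2) - i(-1,-3) = (-1 + i, -2 + 3i).
A real fundamental pair from Re and Im of e^((2+5i)t)v: X_1 = e^(2t)(cos(5t)·(-1,-2) + sin(5t)·(-1,-3)), X_2 = e^(2t)(sin(5t)·(-1,-2) - cos(5t)·(-1,-3)).
General solution: K_1X_1 + K_2X_2.
Applying x(0)=3, z(0)=2 gives K_1=-7, K_2=-4.

x(t) = 11e^(2t)sin(5t) + 3e^(2t)cos(5t), z(t) = 29e^(2t)sin(5t) + 2e^(2t)cos(5t)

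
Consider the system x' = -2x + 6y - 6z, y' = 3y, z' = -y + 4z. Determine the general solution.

Coefficient matrix A = [[-2, 6, -6], [0, 3, 0], [0, -1, 4]].
det(A - λI) = 0 gives eigenvalues λ = 4, 3, -2.
For λ=4: eigenvector (-1,0,1).
For λ=3: eigenvector (0,1,1).
For λ=-2: eigenvector (1,0,0).
General solution: K_1e^(4t)(-1,0,1) + K_2e^(3t)(0,1,1) + K_3e^(-2t)(1,0,0).

x(t) = -K_1e^(4t) + K_3e^(-2t), y(t) = K_2e^(3t), z(t) = K_1e^(4t) + K_2e^(3t)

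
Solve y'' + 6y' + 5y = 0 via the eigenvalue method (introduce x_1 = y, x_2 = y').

y(t) = C_1e^(-t) + C_2e^(-5t)

Let x_1 = y, x_2 = y'. Then x_1' = x_2 and x_2' = -5x_1 - 6x_2.
A = [[0,1],[-5,-6]]; det(A-λI) = λ^2 + 6λ + 5.
Eigenvalues λ = -1, -5 with eigenvectors (1,-1), (1,-5).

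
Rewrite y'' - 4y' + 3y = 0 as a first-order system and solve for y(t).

y(t) = C_1e^(3t) + C_2e^(t)

Let x_1 = y, x_2 = y'. Then x_1' = x_2 and x_2' = -3x_1 + 4x_2.
A = [[0,1],[-3,4]]; det(A-λI) = λ^2 - 4λ + 3.
Eigenvalues λ = 3, 1 with eigenvectors (1,3), (1,1).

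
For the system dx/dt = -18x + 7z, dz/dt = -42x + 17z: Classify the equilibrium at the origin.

saddle

A = [[-18,7],[-42,17]]; det(A-λI) = λ^2 + λ - 12.
λ = 3, -4: opposite signs.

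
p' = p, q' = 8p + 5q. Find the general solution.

p(t) = -K_2e^(t), q(t) = -K_1e^(5t) + 2K_2e^(t)

Coefficient matrix A = [[1, 0], [8, 5]].
Characteristic polynomial det(A - λI) = λ^2 - 6λ + 5 = 0.
Eigenvalues λ = 5, 1.
For λ=5: (A-λI) row 1 is [-4, 0], so an eigenvector is (0, -1).
For λ=1: (A-λI) row 2 is [8, 4], so an eigenvector is (-1, 2).
General solution: K_1e^(5t)(0,-1) + K_2e^(t)(-1,2).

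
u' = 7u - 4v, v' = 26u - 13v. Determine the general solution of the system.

Coefficient matrix A = [[7, -4], [26, -13]].
Characteristic polynomial det(A - λI) = λ^2 + 6λ + 13 = 0.
Eigenvalues λ = -3 ± 2i (complex conjugate pair).
For λ=-3+2i: an eigenvector is (-1,-2) - i(-1,-3) = (-1 + i, -2 + 3i).
A real fundamental pair from Re and Im of e^((-3+2i)t)v: X_1 = e^(-3t)(cos(2t)·(-1,-2) + sin(2t)·(-1,-3)), X_2 = e^(-3t)(sin(2t)·(-1,-2) - cos(2t)·(-1,-3)).
General solution: K_1X_1 + K_2X_2.

u(t) = -K_1e^(-3t)sin(2t) - K_1e^(-3t)cos(2t) - K_2e^(-3t)sin(2t) + K_2e^(-3t)cos(2t), v(t) = -3K_1e^(-3t)sin(2t) - 2K_1e^(-3t)cos(2t) - 2K_2e^(-3t)sin(2t) + 3K_2e^(-3t)cos(2t)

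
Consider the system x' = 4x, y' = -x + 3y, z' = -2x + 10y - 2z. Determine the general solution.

x(t) = C_1e^(4t), y(t) = -C_1e^(4t) + C_2e^(3t), z(t) = -2C_1e^(4t) + 2C_2e^(3t) + C_3e^(-2t)

Coefficient matrix A = [[4, 0, 0], [-1, 3, 0], [-2, 10, -2]].
det(A - λI) = 0 gives eigenvalues λ = 4, 3, -2.
For λ=4: eigenvector (1,-1,-2).
For λ=3: eigenvector (0,1,2).
For λ=-2: eigenvector (0,0,1).
General solution: C_1e^(4t)(1,-1,-2) + C_2e^(3t)(0,1,2) + C_3e^(-2t)(0,0,1).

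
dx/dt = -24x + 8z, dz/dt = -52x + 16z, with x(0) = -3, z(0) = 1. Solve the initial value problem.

Coefficient matrix A = [[-24, 8], [-52, 16]].
Characteristic polynomial det(A - λI) = λ^2 + 8λ + 32 = 0.
Eigenvalues λ = -4 ± 4i (complex conjugate pair).
For λ=-4+4i: an eigenvector is (1,2) - i(-1,-3) = (1 + i, 2 + 3i).
A real fundamental pair from Re and Im of e^((-4+4i)t)v: X_1 = e^(-4t)(cos(4t)·(1,2) + sin(4t)·(-1,-3)), X_2 = e^(-4t)(sin(4t)·(1,2) - cos(4t)·(-1,-3)).
General solution: C_1X_1 + C_2X_2.
Applying x(0)=-3, z(0)=1 gives C_1=-10, C_2=7.

x(t) = 17e^(-4t)sin(4t) - 3e^(-4t)cos(4t), z(t) = 44e^(-4t)sin(4t) + e^(-4t)cos(4t)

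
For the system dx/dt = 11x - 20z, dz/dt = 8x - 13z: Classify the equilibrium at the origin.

A = [[11,-20],[8,-13]]; det(A-λI) = λ^2 + 2λ + 17.
λ = -1 ± 4i: negative real part.

stable spiral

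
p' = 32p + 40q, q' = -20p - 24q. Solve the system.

p(t) = -3c_1e^(4t)sin(4t) + c_1e^(4t)cos(4t) + c_2e^(4t)sin(4t) + 3c_2e^(4t)cos(4t), q(t) = 2c_1e^(4t)sin(4t) - c_1e^(4t)cos(4t) - c_2e^(4t)sin(4t) - 2c_2e^(4t)cos(4t)

Coefficient matrix A = [[32, 40], [-20, -24]].
Characteristic polynomial det(A - λI) = λ^2 - 8λ + 32 = 0.
Eigenvalues λ = 4 ± 4i (complex conjugate pair).
For λ=4+4i: an eigenvector is (1,-1) - i(-3,2) = (1 + 3i, -1 - 2i).
A real fundamental pair from Re and Im of e^((4+4i)t)v: X_1 = e^(4t)(cos(4t)·(1,-1) + sin(4t)·(-3,2)), X_2 = e^(4t)(sin(4t)·(1,-1) - cos(4t)·(-3,2)).
General solution: c_1X_1 + c_2X_2.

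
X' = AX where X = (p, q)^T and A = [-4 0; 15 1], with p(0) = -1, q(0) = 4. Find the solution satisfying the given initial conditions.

p(t) = -e^(-4t), q(t) = e^(t) + 3e^(-4t)

Coefficient matrix A = [[-4, 0], [15, 1]].
Characteristic polynomial det(A - λI) = λ^2 + 3λ - 4 = 0.
Eigenvalues λ = -4, 1.
For λ=-4: (A-λI) row 2 is [15, 5], so an eigenvector is (1, -3).
For λ=1: (A-λI) row 1 is [-5, 0], so an eigenvector is (0, 1).
General solution: K_1e^(-4t)(1,-3) + K_2e^(t)(0,1).
Applying p(0)=-1, q(0)=4 gives K_1=-1, K_2=1.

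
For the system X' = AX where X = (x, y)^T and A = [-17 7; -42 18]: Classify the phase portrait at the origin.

A = [[-17,7],[-42,18]]; det(A-λI) = λ^2 - λ - 12.
λ = 4, -3: opposite signs.

saddle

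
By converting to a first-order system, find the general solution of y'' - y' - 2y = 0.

Let x_1 = y, x_2 = y'. Then x_1' = x_2 and x_2' = 2x_1 + x_2.
A = [[0,1],[2,1]]; det(A-λI) = λ^2 - λ - 2.
Eigenvalues λ = 2, -1 with eigenvectors (1,2), (1,-1).

y(t) = c_1e^(2t) + c_2e^(-t)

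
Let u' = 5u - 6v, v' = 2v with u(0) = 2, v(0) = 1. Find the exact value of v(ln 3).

9

A = [[5,-6],[0,2]]; eigenvalues λ = 5, 2.
Eigenvectors: (1,0) for λ=5, (2,1) for λ=2.
From the initial condition, c_1 = 0, c_2 = 1.
v(ln 3) = (0)(3^5)(0) + (1)(3^2)(1) = 9.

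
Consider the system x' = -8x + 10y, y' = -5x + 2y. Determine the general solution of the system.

Coefficient matrix A = [[-8, 10], [-5, 2]].
Characteristic polynomial det(A - λI) = λ^2 + 6λ + 34 = 0.
Eigenvalues λ = -3 ± 5i (complex conjugate pair).
For λ=-3+5i: an eigenvector is (1,0) - i(-1,-1) = (1 + i, 0 + i).
A real fundamental pair from Re and Im of e^((-3+5i)t)v: X_1 = e^(-3t)(cos(5t)·(1,0) + sin(5t)·(-1,-1)), X_2 = e^(-3t)(sin(5t)·(1,0) - cos(5t)·(-1,-1)).
General solution: K_1X_1 + K_2X_2.

x(t) = -K_1e^(-3t)sin(5t) + K_1e^(-3t)cos(5t) + K_2e^(-3t)sin(5t) + K_2e^(-3t)cos(5t), y(t) = -K_1e^(-3t)sin(5t) + K_2e^(-3t)cos(5t)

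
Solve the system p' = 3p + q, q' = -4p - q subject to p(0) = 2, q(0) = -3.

Coefficient matrix A = [[3, 1], [-4, -1]].
Characteristic polynomial det(A - λI) = λ^2 - 2λ + 1 = 0.
Single eigenvalue λ = 1 with algebraic multiplicity 2.
Eigenvector v = (-1,2); generalized eigenvector w with (A-λI)w=v is (0,-1).
General solution: e^(t)[C_1·v + C_2·(t·v + w)].
Applying p(0)=2, q(0)=-3 gives C_1=-2, C_2=-1.

p(t) = te^(t) + 2e^(t), q(t) = -2te^(t) - 3e^(t)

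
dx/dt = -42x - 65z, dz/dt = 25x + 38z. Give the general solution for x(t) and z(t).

Coefficient matrix A = [[-42, -65], [25, 38]].
Characteristic polynomial det(A - λI) = λ^2 + 4λ + 29 = 0.
Eigenvalues λ = -2 ± 5i (complex conjugate pair).
For λ=-2+5i: an eigenvector is (-2,1) - i(3,-2) = (-2 - 3i, 1 + 2i).
A real fundamental pair from Re and Im of e^((-2+5i)t)v: X_1 = e^(-2t)(cos(5t)·(-2,1) + sin(5t)·(3,-2)), X_2 = e^(-2t)(sin(5t)·(-2,1) - cos(5t)·(3,-2)).
General solution: K_1X_1 + K_2X_2.

x(t) = 3K_1e^(-2t)sin(5t) - 2K_1e^(-2t)cos(5t) - 2K_2e^(-2t)sin(5t) - 3K_2e^(-2t)cos(5t), z(t) = -2K_1e^(-2t)sin(5t) + K_1e^(-2t)cos(5t) + K_2e^(-2t)sin(5t) + 2K_2e^(-2t)cos(5t)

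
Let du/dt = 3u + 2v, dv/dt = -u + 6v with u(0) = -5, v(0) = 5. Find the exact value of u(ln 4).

10240

A = [[3,2],[-1,6]]; eigenvalues λ = 5, 4.
Eigenvectors: (1,1) for λ=5, (-2,-1) for λ=4.
From the initial condition, c_1 = 15, c_2 = 10.
u(ln 4) = (15)(4^5)(1) + (10)(4^4)(-2) = 10240.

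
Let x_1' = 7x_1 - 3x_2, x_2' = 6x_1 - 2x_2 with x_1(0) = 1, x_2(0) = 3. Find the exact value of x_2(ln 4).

A = [[7,-3],[6,-2]]; eigenvalues λ = 1, 4.
Eigenvectors: (-1,-2) for λ=1, (-1,-1) for λ=4.
From the initial condition, c_1 = -2, c_2 = 1.
x_2(ln 4) = (-2)(4^1)(-2) + (1)(4^4)(-1) = -240.

-240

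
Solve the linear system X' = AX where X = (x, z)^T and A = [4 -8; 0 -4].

x(t) = -K_1e^(-4t) + K_2e^(4t), z(t) = -K_1e^(-4t)

Coefficient matrix A = [[4, -8], [0, -4]].
Characteristic polynomial det(A - λI) = λ^2 - 16 = 0.
Eigenvalues λ = -4, 4.
For λ=-4: (A-λI) row 1 is [8, -8], so an eigenvector is (-1, -1).
For λ=4: (A-λI) row 1 is [0, -8], so an eigenvector is (1, 0).
General solution: K_1e^(-4t)(-1,-1) + K_2e^(4t)(1,0).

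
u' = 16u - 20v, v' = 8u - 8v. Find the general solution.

u(t) = -c_1e^(4t)sin(4t) - 2c_1e^(4t)cos(4t) - 2c_2e^(4t)sin(4t) + c_2e^(4t)cos(4t), v(t) = -c_1e^(4t)sin(4t) - c_1e^(4t)cos(4t) - c_2e^(4t)sin(4t) + c_2e^(4t)cos(4t)

Coefficient matrix A = [[16, -20], [8, -8]].
Characteristic polynomial det(A - λI) = λ^2 - 8λ + 32 = 0.
Eigenvalues λ = 4 ± 4i (complex conjugate pair).
For λ=4+4i: an eigenvector is (-2,-1) - i(-1,-1) = (-2 + i, -1 + i).
A real fundamental pair from Re and Im of e^((4+4i)t)v: X_1 = e^(4t)(cos(4t)·(-2,-1) + sin(4t)·(-1,-1)), X_2 = e^(4t)(sin(4t)·(-2,-1) - cos(4t)·(-1,-1)).
General solution: c_1X_1 + c_2X_2.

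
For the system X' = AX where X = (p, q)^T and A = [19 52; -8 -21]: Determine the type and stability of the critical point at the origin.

A = [[19,52],[-8,-21]]; det(A-λI) = λ^2 + 2λ + 17.
λ = -1 ± 4i: negative real part.

stable spiral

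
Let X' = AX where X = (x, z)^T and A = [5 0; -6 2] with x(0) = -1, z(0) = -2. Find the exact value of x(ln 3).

-243

A = [[5,0],[-6,2]]; eigenvalues λ = 2, 5.
Eigenvectors: (0,-1) for λ=2, (-1,2) for λ=5.
From the initial condition, c_1 = 4, c_2 = 1.
x(ln 3) = (4)(3^2)(0) + (1)(3^5)(-1) = -243.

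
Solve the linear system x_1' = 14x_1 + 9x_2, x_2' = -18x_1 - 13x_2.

Coefficient matrix A = [[14, 9], [-18, -13]].
Characteristic polynomial det(A - λI) = λ^2 - λ - 20 = 0.
Eigenvalues λ = -4, 5.
For λ=-4: (A-λI) row 1 is [18, 9], so an eigenvector is (1, -2).
For λ=5: (A-λI) row 1 is [9, 9], so an eigenvector is (-1, 1).
General solution: K_1e^(-4t)(1,-2) + K_2e^(5t)(-1,1).

x_1(t) = K_1e^(-4t) - K_2e^(5t), x_2(t) = -2K_1e^(-4t) + K_2e^(5t)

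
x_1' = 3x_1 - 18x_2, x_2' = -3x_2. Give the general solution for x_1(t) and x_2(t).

Coefficient matrix A = [[3, -18], [0, -3]].
Characteristic polynomial det(A - λI) = λ^2 - 9 = 0.
Eigenvalues λ = 3, -3.
For λ=3: (A-λI) row 1 is [0, -18], so an eigenvector is (1, 0).
For λ=-3: (A-λI) row 1 is [6, -18], so an eigenvector is (3, 1).
General solution: c_1e^(3t)(1,0) + c_2e^(-3t)(3,1).

x_1(t) = c_1e^(3t) + 3c_2e^(-3t), x_2(t) = c_2e^(-3t)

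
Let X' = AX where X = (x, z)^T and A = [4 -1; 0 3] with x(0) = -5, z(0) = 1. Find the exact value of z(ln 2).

A = [[4,-1],[0,3]]; eigenvalues λ = 3, 4.
Eigenvectors: (1,1) for λ=3, (-1,0) for λ=4.
From the initial condition, c_1 = 1, c_2 = 6.
z(ln 2) = (1)(2^3)(1) + (6)(2^4)(0) = 8.

8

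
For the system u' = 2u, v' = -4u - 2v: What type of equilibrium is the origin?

A = [[2,0],[-4,-2]]; det(A-λI) = λ^2 - 4.
λ = -2, 2: opposite signs.

saddle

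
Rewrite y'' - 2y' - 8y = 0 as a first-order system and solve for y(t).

Let x_1 = y, x_2 = y'. Then x_1' = x_2 and x_2' = 8x_1 + 2x_2.
A = [[0,1],[8,2]]; det(A-λI) = λ^2 - 2λ - 8.
Eigenvalues λ = 4, -2 with eigenvectors (1,4), (1,-2).

y(t) = c_1e^(4t) + c_2e^(-2t)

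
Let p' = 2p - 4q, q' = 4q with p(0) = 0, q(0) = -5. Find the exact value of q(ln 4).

-1280

A = [[2,-4],[0,4]]; eigenvalues λ = 2, 4.
Eigenvectors: (1,0) for λ=2, (2,-1) for λ=4.
From the initial condition, c_1 = -10, c_2 = 5.
q(ln 4) = (-10)(4^2)(0) + (5)(4^4)(-1) = -1280.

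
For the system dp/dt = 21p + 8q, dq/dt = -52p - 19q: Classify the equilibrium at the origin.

A = [[21,8],[-52,-19]]; det(A-λI) = λ^2 - 2λ + 17.
λ = 1 ± 4i: positive real part.

unstable spiral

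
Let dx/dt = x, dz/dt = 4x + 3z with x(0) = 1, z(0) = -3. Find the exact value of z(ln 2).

-12

A = [[1,0],[4,3]]; eigenvalues λ = 3, 1.
Eigenvectors: (0,1) for λ=3, (-1,2) for λ=1.
From the initial condition, c_1 = -1, c_2 = -1.
z(ln 2) = (-1)(2^3)(1) + (-1)(2^1)(2) = -12.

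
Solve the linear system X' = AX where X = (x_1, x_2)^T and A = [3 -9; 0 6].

x_1(t) = 3K_1e^(6t) + K_2e^(3t), x_2(t) = -K_1e^(6t)

Coefficient matrix A = [[3, -9], [0, 6]].
Characteristic polynomial det(A - λI) = λ^2 - 9λ + 18 = 0.
Eigenvalues λ = 6, 3.
For λ=6: (A-λI) row 1 is [-3, -9], so an eigenvector is (3, -1).
For λ=3: (A-λI) row 1 is [0, -9], so an eigenvector is (1, 0).
General solution: K_1e^(6t)(3,-1) + K_2e^(3t)(1,0).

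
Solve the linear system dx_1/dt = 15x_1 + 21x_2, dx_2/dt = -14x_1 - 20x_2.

x_1(t) = C_1e^(-6t) + 3C_2e^(t), x_2(t) = -C_1e^(-6t) - 2C_2e^(t)

Coefficient matrix A = [[15, 21], [-14, -20]].
Characteristic polynomial det(A - λI) = λ^2 + 5λ - 6 = 0.
Eigenvalues λ = -6, 1.
For λ=-6: (A-λI) row 1 is [21, 21], so an eigenvector is (1, -1).
For λ=1: (A-λI) row 1 is [14, 21], so an eigenvector is (3, -2).
General solution: C_1e^(-6t)(1,-1) + C_2e^(t)(3,-2).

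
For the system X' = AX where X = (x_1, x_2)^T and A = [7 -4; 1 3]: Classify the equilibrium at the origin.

unstable improper node

A = [[7,-4],[1,3]]; det(A-λI) = λ^2 - 10λ + 25.
repeated λ = 5 with a single eigenvector.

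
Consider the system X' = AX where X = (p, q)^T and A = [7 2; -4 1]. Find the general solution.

Coefficient matrix A = [[7, 2], [-4, 1]].
Characteristic polynomial det(A - λI) = λ^2 - 8λ + 15 = 0.
Eigenvalues λ = 3, 5.
For λ=3: (A-λI) row 1 is [4, 2], so an eigenvector is (-1, 2).
For λ=5: (A-λI) row 1 is [2, 2], so an eigenvector is (1, -1).
General solution: c_1e^(3t)(-1,2) + c_2e^(5t)(1,-1).

p(t) = -c_1e^(3t) + c_2e^(5t), q(t) = 2c_1e^(3t) - c_2e^(5t)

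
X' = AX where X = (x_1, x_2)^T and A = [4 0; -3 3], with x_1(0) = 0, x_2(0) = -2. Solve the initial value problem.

Coefficient matrix A = [[4, 0], [-3, 3]].
Characteristic polynomial det(A - λI) = λ^2 - 7λ + 12 = 0.
Eigenvalues λ = 3, 4.
For λ=3: (A-λI) row 1 is [1, 0], so an eigenvector is (0, -1).
For λ=4: (A-λI) row 2 is [-3, -1], so an eigenvector is (-1, 3).
General solution: c_1e^(3t)(0,-1) + c_2e^(4t)(-1,3).
Applying x_1(0)=0, x_2(0)=-2 gives c_1=2, c_2=0.

x_1(t) = 0, x_2(t) = -2e^(3t)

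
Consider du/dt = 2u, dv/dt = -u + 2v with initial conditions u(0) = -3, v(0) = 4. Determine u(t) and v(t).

Coefficient matrix A = [[2, 0], [-1, 2]].
Characteristic polynomial det(A - λI) = λ^2 - 4λ + 4 = 0.
Single eigenvalue λ = 2 with algebraic multiplicity 2.
Eigenvector v = (0,1); generalized eigenvector w with (A-λI)w=v is (-1,1).
General solution: e^(2t)[K_1·v + K_2·(t·v + w)].
Applying u(0)=-3, v(0)=4 gives K_1=1, K_2=3.

u(t) = -3e^(2t), v(t) = 3te^(2t) + 4e^(2t)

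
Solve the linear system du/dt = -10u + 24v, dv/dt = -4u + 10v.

u(t) = -2c_1e^(2t) + 3c_2e^(-2t), v(t) = -c_1e^(2t) + c_2e^(-2t)

Coefficient matrix A = [[-10, 24], [-4, 10]].
Characteristic polynomial det(A - λI) = λ^2 - 4 = 0.
Eigenvalues λ = 2, -2.
For λ=2: (A-λI) row 1 is [-12, 24], so an eigenvector is (-2, -1).
For λ=-2: (A-λI) row 1 is [-8, 24], so an eigenvector is (3, 1).
General solution: c_1e^(2t)(-2,-1) + c_2e^(-2t)(3,1).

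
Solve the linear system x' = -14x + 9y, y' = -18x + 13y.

x(t) = -C_1e^(-5t) - C_2e^(4t), y(t) = -C_1e^(-5t) - 2C_2e^(4t)

Coefficient matrix A = [[-14, 9], [-18, 13]].
Characteristic polynomial det(A - λI) = λ^2 + λ - 20 = 0.
Eigenvalues λ = -5, 4.
For λ=-5: (A-λI) row 1 is [-9, 9], so an eigenvector is (-1, -1).
For λ=4: (A-λI) row 1 is [-18, 9], so an eigenvector is (-1, -2).
General solution: C_1e^(-5t)(-1,-1) + C_2e^(4t)(-1,-2).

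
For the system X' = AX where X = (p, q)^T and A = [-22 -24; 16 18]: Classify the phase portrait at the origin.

saddle

A = [[-22,-24],[16,18]]; det(A-λI) = λ^2 + 4λ - 12.
λ = 2, -6: opposite signs.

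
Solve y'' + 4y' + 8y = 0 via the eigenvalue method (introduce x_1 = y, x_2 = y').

Let x_1 = y, x_2 = y'. Then x_1' = x_2 and x_2' = -8x_1 - 4x_2.
A = [[0,1],[-8,-4]]; det(A-λI) = λ^2 + 4λ + 8.
Eigenvalues λ = -2 ± 2i.

y(t) = c_1e^(-2t)cos(2t) + c_2e^(-2t)sin(2t)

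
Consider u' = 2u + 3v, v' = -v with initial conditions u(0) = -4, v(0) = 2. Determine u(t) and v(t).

u(t) = -2e^(2t) - 2e^(-t), v(t) = 2e^(-t)

Coefficient matrix A = [[2, 3], [0, -1]].
Characteristic polynomial det(A - λI) = λ^2 - λ - 2 = 0.
Eigenvalues λ = 2, -1.
For λ=2: (A-λI) row 1 is [0, 3], so an eigenvector is (-1, 0).
For λ=-1: (A-λI) row 1 is [3, 3], so an eigenvector is (1, -1).
General solution: C_1e^(2t)(-1,0) + C_2e^(-t)(1,-1).
Applying u(0)=-4, v(0)=2 gives C_1=2, C_2=-2.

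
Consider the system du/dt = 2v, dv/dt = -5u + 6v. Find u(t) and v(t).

Coefficient matrix A = [[0, 2], [-5, 6]].
Characteristic polynomial det(A - λI) = λ^2 - 6λ + 10 = 0.
Eigenvalues λ = 3 ± i (complex conjugate pair).
For λ=3+i: an eigenvector is (-1,-2) - i(-1,-1) = (-1 + i, -2 + i).
A real fundamental pair from Re and Im of e^((3+i)t)v: X_1 = e^(3t)(cos(t)·(-1,-2) + sin(t)·(-1,-1)), X_2 = e^(3t)(sin(t)·(-1,-2) - cos(t)·(-1,-1)).
General solution: c_1X_1 + c_2X_2.

u(t) = -c_1e^(3t)sin(t) - c_1e^(3t)cos(t) - c_2e^(3t)sin(t) + c_2e^(3t)cos(t), v(t) = -c_1e^(3t)sin(t) - 2c_1e^(3t)cos(t) - 2c_2e^(3t)sin(t) + c_2e^(3t)cos(t)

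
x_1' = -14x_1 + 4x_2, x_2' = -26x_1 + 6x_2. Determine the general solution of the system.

Coefficient matrix A = [[-14, 4], [-26, 6]].
Characteristic polynomial det(A - λI) = λ^2 + 8λ + 20 = 0.
Eigenvalues λ = -4 ± 2i (complex conjugate pair).
For λ=-4+2i: an eigenvector is (1,3) - i(1,2) = (1 - i, 3 - 2i).
A real fundamental pair from Re and Im of e^((-4+2i)t)v: X_1 = e^(-4t)(cos(2t)·(1,3) + sin(2t)·(1,2)), X_2 = e^(-4t)(sin(2t)·(1,3) - cos(2t)·(1,2)).
General solution: c_1X_1 + c_2X_2.

x_1(t) = c_1e^(-4t)sin(2t) + c_1e^(-4t)cos(2t) + c_2e^(-4t)sin(2t) - c_2e^(-4t)cos(2t), x_2(t) = 2c_1e^(-4t)sin(2t) + 3c_1e^(-4t)cos(2t) + 3c_2e^(-4t)sin(2t) - 2c_2e^(-4t)cos(2t)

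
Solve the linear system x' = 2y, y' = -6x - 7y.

x(t) = 2C_1e^(-3t) + C_2e^(-4t), y(t) = -3C_1e^(-3t) - 2C_2e^(-4t)

Coefficient matrix A = [[0, 2], [-6, -7]].
Characteristic polynomial det(A - λI) = λ^2 + 7λ + 12 = 0.
Eigenvalues λ = -3, -4.
For λ=-3: (A-λI) row 1 is [3, 2], so an eigenvector is (2, -3).
For λ=-4: (A-λI) row 1 is [4, 2], so an eigenvector is (1, -2).
General solution: C_1e^(-3t)(2,-3) + C_2e^(-4t)(1,-2).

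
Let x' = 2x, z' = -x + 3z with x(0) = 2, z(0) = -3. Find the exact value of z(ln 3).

-117

A = [[2,0],[-1,3]]; eigenvalues λ = 2, 3.
Eigenvectors: (-1,-1) for λ=2, (0,1) for λ=3.
From the initial condition, c_1 = -2, c_2 = -5.
z(ln 3) = (-2)(3^2)(-1) + (-5)(3^3)(1) = -117.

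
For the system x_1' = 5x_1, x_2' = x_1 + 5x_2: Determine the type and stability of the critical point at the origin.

unstable improper node

A = [[5,0],[1,5]]; det(A-λI) = λ^2 - 10λ + 25.
repeated λ = 5 with a single eigenvector.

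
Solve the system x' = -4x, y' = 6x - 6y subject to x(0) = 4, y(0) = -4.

x(t) = 4e^(-4t), y(t) = 12e^(-4t) - 16e^(-6t)

Coefficient matrix A = [[-4, 0], [6, -6]].
Characteristic polynomial det(A - λI) = λ^2 + 10λ + 24 = 0.
Eigenvalues λ = -4, -6.
For λ=-4: (A-λI) row 2 is [6, -2], so an eigenvector is (-1, -3).
For λ=-6: (A-λI) row 1 is [2, 0], so an eigenvector is (0, -1).
General solution: C_1e^(-4t)(-1,-3) + C_2e^(-6t)(0,-1).
Applying x(0)=4, y(0)=-4 gives C_1=-4, C_2=16.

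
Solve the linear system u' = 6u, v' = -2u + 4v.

u(t) = -K_1e^(6t), v(t) = K_1e^(6t) + K_2e^(4t)

Coefficient matrix A = [[6, 0], [-2, 4]].
Characteristic polynomial det(A - λI) = λ^2 - 10λ + 24 = 0.
Eigenvalues λ = 6, 4.
For λ=6: (A-λI) row 2 is [-2, -2], so an eigenvector is (-1, 1).
For λ=4: (A-λI) row 1 is [2, 0], so an eigenvector is (0, 1).
General solution: K_1e^(6t)(-1,1) + K_2e^(4t)(0,1).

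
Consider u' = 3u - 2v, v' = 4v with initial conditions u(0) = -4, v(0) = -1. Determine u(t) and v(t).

u(t) = 2e^(4t) - 6e^(3t), v(t) = -e^(4t)

Coefficient matrix A = [[3, -2], [0, 4]].
Characteristic polynomial det(A - λI) = λ^2 - 7λ + 12 = 0.
Eigenvalues λ = 4, 3.
For λ=4: (A-λI) row 1 is [-1, -2], so an eigenvector is (2, -1).
For λ=3: (A-λI) row 1 is [0, -2], so an eigenvector is (-1, 0).
General solution: c_1e^(4t)(2,-1) + c_2e^(3t)(-1,0).
Applying u(0)=-4, v(0)=-1 gives c_1=1, c_2=6.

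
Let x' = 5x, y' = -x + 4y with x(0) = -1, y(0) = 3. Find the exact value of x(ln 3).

A = [[5,0],[-1,4]]; eigenvalues λ = 4, 5.
Eigenvectors: (0,-1) for λ=4, (1,-1) for λ=5.
From the initial condition, c_1 = -2, c_2 = -1.
x(ln 3) = (-2)(3^4)(0) + (-1)(3^5)(1) = -243.

-243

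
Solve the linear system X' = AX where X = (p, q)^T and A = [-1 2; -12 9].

Coefficient matrix A = [[-1, 2], [-12, 9]].
Characteristic polynomial det(A - λI) = λ^2 - 8λ + 15 = 0.
Eigenvalues λ = 3, 5.
For λ=3: (A-λI) row 1 is [-4, 2], so an eigenvector is (1, 2).
For λ=5: (A-λI) row 1 is [-6, 2], so an eigenvector is (1, 3).
General solution: C_1e^(3t)(1,2) + C_2e^(5t)(1,3).

p(t) = C_1e^(3t) + C_2e^(5t), q(t) = 2C_1e^(3t) + 3C_2e^(5t)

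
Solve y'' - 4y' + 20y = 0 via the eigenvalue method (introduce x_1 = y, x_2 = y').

y(t) = C_1e^(2t)cos(4t) + C_2e^(2t)sin(4t)

Let x_1 = y, x_2 = y'. Then x_1' = x_2 and x_2' = -20x_1 + 4x_2.
A = [[0,1],[-20,4]]; det(A-λI) = λ^2 - 4λ + 20.
Eigenvalues λ = 2 ± 4i.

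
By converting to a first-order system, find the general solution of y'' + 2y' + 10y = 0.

y(t) = K_1e^(-t)cos(3t) + K_2e^(-t)sin(3t)

Let x_1 = y, x_2 = y'. Then x_1' = x_2 and x_2' = -10x_1 - 2x_2.
A = [[0,1],[-10,-2]]; det(A-λI) = λ^2 + 2λ + 10.
Eigenvalues λ = -1 ± 3i.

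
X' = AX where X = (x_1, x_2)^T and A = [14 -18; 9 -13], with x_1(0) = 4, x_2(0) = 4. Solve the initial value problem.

Coefficient matrix A = [[14, -18], [9, -13]].
Characteristic polynomial det(A - λI) = λ^2 - λ - 20 = 0.
Eigenvalues λ = -4, 5.
For λ=-4: (A-λI) row 1 is [18, -18], so an eigenvector is (-1, -1).
For λ=5: (A-λI) row 1 is [9, -18], so an eigenvector is (2, 1).
General solution: K_1e^(-4t)(-1,-1) + K_2e^(5t)(2,1).
Applying x_1(0)=4, x_2(0)=4 gives K_1=-4, K_2=0.

x_1(t) = 4e^(-4t), x_2(t) = 4e^(-4t)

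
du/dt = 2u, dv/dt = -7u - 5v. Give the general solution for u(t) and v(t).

u(t) = -K_1e^(2t), v(t) = K_1e^(2t) + K_2e^(-5t)

Coefficient matrix A = [[2, 0], [-7, -5]].
Characteristic polynomial det(A - λI) = λ^2 + 3λ - 10 = 0.
Eigenvalues λ = 2, -5.
For λ=2: (A-λI) row 2 is [-7, -7], so an eigenvector is (-1, 1).
For λ=-5: (A-λI) row 1 is [7, 0], so an eigenvector is (0, 1).
General solution: K_1e^(2t)(-1,1) + K_2e^(-5t)(0,1).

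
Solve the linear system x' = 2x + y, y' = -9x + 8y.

Coefficient matrix A = [[2, 1], [-9, 8]].
Characteristic polynomial det(A - λI) = λ^2 - 10λ + 25 = 0.
Single eigenvalue λ = 5 with algebraic multiplicity 2.
Eigenvector v = (-1,-3); generalized eigenvector w with (A-λI)w=v is (0,-1).
General solution: e^(5t)[c_1·v + c_2·(t·v + w)].

x(t) = -c_1e^(5t) - c_2te^(5t), y(t) = -3c_1e^(5t) - 3c_2te^(5t) - c_2e^(5t)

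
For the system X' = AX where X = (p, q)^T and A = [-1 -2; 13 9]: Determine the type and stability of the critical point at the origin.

unstable spiral

A = [[-1,-2],[13,9]]; det(A-λI) = λ^2 - 8λ + 17.
λ = 4 ± i: positive real part.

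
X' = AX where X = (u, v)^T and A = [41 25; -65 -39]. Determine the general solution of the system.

u(t) = -2C_1e^(t)sin(5t) + C_1e^(t)cos(5t) + C_2e^(t)sin(5t) + 2C_2e^(t)cos(5t), v(t) = 3C_1e^(t)sin(5t) - 2C_1e^(t)cos(5t) - 2C_2e^(t)sin(5t) - 3C_2e^(t)cos(5t)

Coefficient matrix A = [[41, 25], [-65, -39]].
Characteristic polynomial det(A - λI) = λ^2 - 2λ + 26 = 0.
Eigenvalues λ = 1 ± 5i (complex conjugate pair).
For λ=1+5i: an eigenvector is (1,-2) - i(-2,3) = (1 + 2i, -2 - 3i).
A real fundamental pair from Re and Im of e^((1+5i)t)v: X_1 = e^(t)(cos(5t)·(1,-2) + sin(5t)·(-2,3)), X_2 = e^(t)(sin(5t)·(1,-2) - cos(5t)·(-2,3)).
General solution: C_1X_1 + C_2X_2.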